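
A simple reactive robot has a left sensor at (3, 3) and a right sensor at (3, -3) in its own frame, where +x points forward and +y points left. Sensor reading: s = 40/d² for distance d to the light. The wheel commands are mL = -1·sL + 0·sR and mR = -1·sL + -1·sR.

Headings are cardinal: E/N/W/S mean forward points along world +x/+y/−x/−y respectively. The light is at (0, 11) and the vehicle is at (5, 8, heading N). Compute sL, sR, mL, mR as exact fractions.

10 5/8 -10 -85/8

left sensor world pos  = (2, 11); dL² = 4
right sensor world pos = (8, 11); dR² = 64
sL = 40/4 = 10
sR = 40/64 = 5/8
mL = -1·sL + 0·sR = -10
mR = -1·sL + -1·sR = -85/8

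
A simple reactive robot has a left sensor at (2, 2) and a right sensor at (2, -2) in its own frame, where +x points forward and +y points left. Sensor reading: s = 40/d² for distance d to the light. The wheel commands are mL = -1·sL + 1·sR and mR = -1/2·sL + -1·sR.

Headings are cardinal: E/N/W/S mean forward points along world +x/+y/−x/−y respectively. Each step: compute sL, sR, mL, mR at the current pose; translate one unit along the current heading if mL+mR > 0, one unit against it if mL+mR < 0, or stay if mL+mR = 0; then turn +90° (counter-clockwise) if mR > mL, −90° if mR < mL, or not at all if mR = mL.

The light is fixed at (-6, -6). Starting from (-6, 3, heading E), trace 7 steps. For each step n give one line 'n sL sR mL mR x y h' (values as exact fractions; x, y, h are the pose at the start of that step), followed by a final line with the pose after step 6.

0 8/25 40/53 576/1325 -1212/1325 -6 3 E
1 4/5 20/29 -16/145 -158/145 -7 3 S
2 40/73 40/153 -3200/11169 -5980/11169 -7 4 W
3 10/37 10/37 0 -15/37 -6 4 N
4 8/25 40/53 576/1325 -1212/1325 -6 3 E
5 4/5 20/29 -16/145 -158/145 -7 3 S
6 40/73 40/153 -3200/11169 -5980/11169 -7 4 W
final -6 4 N

n=0: pose=(-6,3,E); sL=8/25, sR=40/53; mL=576/1325, mR=-1212/1325; mL+mR=-12/25 → advance -1; mR−mL=-1788/1325 → turn -1·90°
n=1: pose=(-7,3,S); sL=4/5, sR=20/29; mL=-16/145, mR=-158/145; mL+mR=-6/5 → advance -1; mR−mL=-142/145 → turn -1·90°
n=2: pose=(-7,4,W); sL=40/73, sR=40/153; mL=-3200/11169, mR=-5980/11169; mL+mR=-60/73 → advance -1; mR−mL=-2780/11169 → turn -1·90°
n=3: pose=(-6,4,N); sL=10/37, sR=10/37; mL=0, mR=-15/37; mL+mR=-15/37 → advance -1; mR−mL=-15/37 → turn -1·90°
n=4: pose=(-6,3,E); sL=8/25, sR=40/53; mL=576/1325, mR=-1212/1325; mL+mR=-12/25 → advance -1; mR−mL=-1788/1325 → turn -1·90°
n=5: pose=(-7,3,S); sL=4/5, sR=20/29; mL=-16/145, mR=-158/145; mL+mR=-6/5 → advance -1; mR−mL=-142/145 → turn -1·90°
n=6: pose=(-7,4,W); sL=40/73, sR=40/153; mL=-3200/11169, mR=-5980/11169; mL+mR=-60/73 → advance -1; mR−mL=-2780/11169 → turn -1·90°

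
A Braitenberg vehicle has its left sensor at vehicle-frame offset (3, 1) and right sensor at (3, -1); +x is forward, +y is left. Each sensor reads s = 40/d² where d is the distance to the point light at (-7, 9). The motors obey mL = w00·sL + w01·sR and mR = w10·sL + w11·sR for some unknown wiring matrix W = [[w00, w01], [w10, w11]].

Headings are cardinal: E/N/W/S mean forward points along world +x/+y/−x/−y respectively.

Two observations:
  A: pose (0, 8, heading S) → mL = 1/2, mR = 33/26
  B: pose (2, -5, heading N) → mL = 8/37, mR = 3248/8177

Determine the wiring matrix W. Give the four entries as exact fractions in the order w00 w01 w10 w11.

obs A: pose=(0,8,S) → sL=1/2, sR=10/13, mL=1/2, mR=33/26
obs B: pose=(2,-5,N) → sL=8/37, sR=40/221, mL=8/37, mR=3248/8177
sensor matrix S = [[1/2, 10/13], [8/37, 40/221]]; det S = -620/8177
solve [mL_A; mL_B] = S·[w00; w01] and [mR_A; mR_B] = S·[w10; w11]:
  w00 = 1, w01 = 0, w10 = 1, w11 = 1

1 0 1 1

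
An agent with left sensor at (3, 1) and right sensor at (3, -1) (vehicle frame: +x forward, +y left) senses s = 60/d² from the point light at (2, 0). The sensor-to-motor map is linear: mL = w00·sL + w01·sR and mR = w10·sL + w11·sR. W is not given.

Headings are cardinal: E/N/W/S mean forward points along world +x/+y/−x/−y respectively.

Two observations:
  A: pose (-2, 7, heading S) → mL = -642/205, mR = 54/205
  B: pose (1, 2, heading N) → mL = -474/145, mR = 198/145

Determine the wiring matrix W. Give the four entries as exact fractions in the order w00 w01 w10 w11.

-1 -1/2 -1/2 1

obs A: pose=(-2,7,S) → sL=12/5, sR=60/41, mL=-642/205, mR=54/205
obs B: pose=(1,2,N) → sL=60/29, sR=12/5, mL=-474/145, mR=198/145
sensor matrix S = [[12/5, 60/41], [60/29, 12/5]]; det S = 81216/29725
solve [mL_A; mL_B] = S·[w00; w01] and [mR_A; mR_B] = S·[w10; w11]:
  w00 = -1, w01 = -1/2, w10 = -1/2, w11 = 1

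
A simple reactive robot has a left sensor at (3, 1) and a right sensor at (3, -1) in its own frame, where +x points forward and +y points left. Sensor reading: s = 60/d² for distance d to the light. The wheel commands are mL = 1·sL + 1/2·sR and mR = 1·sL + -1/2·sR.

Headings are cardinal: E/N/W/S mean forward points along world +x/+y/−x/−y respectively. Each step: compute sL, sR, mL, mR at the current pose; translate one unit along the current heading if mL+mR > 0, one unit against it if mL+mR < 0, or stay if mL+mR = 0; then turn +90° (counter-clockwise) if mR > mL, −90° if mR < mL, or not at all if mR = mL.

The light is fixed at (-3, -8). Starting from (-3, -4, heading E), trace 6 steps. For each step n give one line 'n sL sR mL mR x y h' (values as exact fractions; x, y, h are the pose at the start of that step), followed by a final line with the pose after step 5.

0 30/17 10/3 175/51 5/51 -3 -4 E
1 12 60 42 -18 -2 -4 S
2 15/2 3 9 6 -2 -5 W
3 60/37 60/37 90/37 30/37 -3 -5 N
4 30/17 10/3 175/51 5/51 -3 -4 E
5 12 60 42 -18 -2 -4 S
final -2 -5 W

n=0: pose=(-3,-4,E); sL=30/17, sR=10/3; mL=175/51, mR=5/51; mL+mR=60/17 → advance +1; mR−mL=-10/3 → turn -1·90°
n=1: pose=(-2,-4,S); sL=12, sR=60; mL=42, mR=-18; mL+mR=24 → advance +1; mR−mL=-60 → turn -1·90°
n=2: pose=(-2,-5,W); sL=15/2, sR=3; mL=9, mR=6; mL+mR=15 → advance +1; mR−mL=-3 → turn -1·90°
n=3: pose=(-3,-5,N); sL=60/37, sR=60/37; mL=90/37, mR=30/37; mL+mR=120/37 → advance +1; mR−mL=-60/37 → turn -1·90°
n=4: pose=(-3,-4,E); sL=30/17, sR=10/3; mL=175/51, mR=5/51; mL+mR=60/17 → advance +1; mR−mL=-10/3 → turn -1·90°
n=5: pose=(-2,-4,S); sL=12, sR=60; mL=42, mR=-18; mL+mR=24 → advance +1; mR−mL=-60 → turn -1·90°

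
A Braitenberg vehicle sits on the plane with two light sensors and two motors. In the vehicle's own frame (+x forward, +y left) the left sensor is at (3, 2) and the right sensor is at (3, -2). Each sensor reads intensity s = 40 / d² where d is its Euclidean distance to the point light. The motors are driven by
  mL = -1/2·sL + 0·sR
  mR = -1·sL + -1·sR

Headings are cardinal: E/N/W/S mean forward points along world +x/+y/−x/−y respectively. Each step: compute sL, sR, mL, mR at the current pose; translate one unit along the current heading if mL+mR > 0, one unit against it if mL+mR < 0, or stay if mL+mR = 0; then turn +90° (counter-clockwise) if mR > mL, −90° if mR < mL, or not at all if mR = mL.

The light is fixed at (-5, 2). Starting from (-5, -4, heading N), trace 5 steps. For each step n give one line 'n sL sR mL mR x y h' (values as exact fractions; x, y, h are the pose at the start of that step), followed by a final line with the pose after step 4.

n=0: pose=(-5,-4,N); sL=40/13, sR=40/13; mL=-20/13, mR=-80/13; mL+mR=-100/13 → advance -1; mR−mL=-60/13 → turn -1·90°
n=1: pose=(-5,-5,E); sL=20/17, sR=4/9; mL=-10/17, mR=-248/153; mL+mR=-338/153 → advance -1; mR−mL=-158/153 → turn -1·90°
n=2: pose=(-6,-5,S); sL=40/101, sR=40/109; mL=-20/101, mR=-8400/11009; mL+mR=-10580/11009 → advance -1; mR−mL=-6220/11009 → turn -1·90°
n=3: pose=(-6,-4,W); sL=1/2, sR=5/4; mL=-1/4, mR=-7/4; mL+mR=-2 → advance -1; mR−mL=-3/2 → turn -1·90°
n=4: pose=(-5,-4,N); sL=40/13, sR=40/13; mL=-20/13, mR=-80/13; mL+mR=-100/13 → advance -1; mR−mL=-60/13 → turn -1·90°

0 40/13 40/13 -20/13 -80/13 -5 -4 N
1 20/17 4/9 -10/17 -248/153 -5 -5 E
2 40/101 40/109 -20/101 -8400/11009 -6 -5 S
3 1/2 5/4 -1/4 -7/4 -6 -4 W
4 40/13 40/13 -20/13 -80/13 -5 -4 N
final -5 -5 E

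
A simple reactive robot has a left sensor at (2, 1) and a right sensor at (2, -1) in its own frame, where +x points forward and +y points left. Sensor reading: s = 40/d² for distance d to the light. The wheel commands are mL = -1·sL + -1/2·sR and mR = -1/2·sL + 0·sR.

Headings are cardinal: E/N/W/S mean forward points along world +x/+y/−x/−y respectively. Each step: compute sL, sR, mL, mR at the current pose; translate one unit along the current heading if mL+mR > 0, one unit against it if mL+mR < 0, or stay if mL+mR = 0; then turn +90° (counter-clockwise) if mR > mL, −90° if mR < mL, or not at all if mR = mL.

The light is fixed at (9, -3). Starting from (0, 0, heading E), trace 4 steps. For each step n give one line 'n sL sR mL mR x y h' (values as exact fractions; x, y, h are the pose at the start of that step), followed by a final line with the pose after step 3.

n=0: pose=(0,0,E); sL=8/13, sR=40/53; mL=-684/689, mR=-4/13; mL+mR=-896/689 → advance -1; mR−mL=472/689 → turn +1·90°
n=1: pose=(-1,0,N); sL=20/73, sR=20/53; mL=-1790/3869, mR=-10/73; mL+mR=-2320/3869 → advance -1; mR−mL=1260/3869 → turn +1·90°
n=2: pose=(-1,-1,W); sL=8/29, sR=40/153; mL=-1804/4437, mR=-4/29; mL+mR=-2416/4437 → advance -1; mR−mL=1192/4437 → turn +1·90°
n=3: pose=(0,-1,S); sL=5/8, sR=2/5; mL=-33/40, mR=-5/16; mL+mR=-91/80 → advance -1; mR−mL=41/80 → turn +1·90°

0 8/13 40/53 -684/689 -4/13 0 0 E
1 20/73 20/53 -1790/3869 -10/73 -1 0 N
2 8/29 40/153 -1804/4437 -4/29 -1 -1 W
3 5/8 2/5 -33/40 -5/16 0 -1 S
final 0 0 E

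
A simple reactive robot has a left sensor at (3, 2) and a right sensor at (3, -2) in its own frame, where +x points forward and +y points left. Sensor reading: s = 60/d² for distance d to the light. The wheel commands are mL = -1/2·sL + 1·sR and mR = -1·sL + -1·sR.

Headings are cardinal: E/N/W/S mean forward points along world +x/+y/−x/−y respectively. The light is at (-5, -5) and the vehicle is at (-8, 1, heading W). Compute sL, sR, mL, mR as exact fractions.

left sensor world pos  = (-11, -1); dL² = 52
right sensor world pos = (-11, 3); dR² = 100
sL = 60/52 = 15/13
sR = 60/100 = 3/5
mL = -1/2·sL + 1·sR = 3/130
mR = -1·sL + -1·sR = -114/65

15/13 3/5 3/130 -114/65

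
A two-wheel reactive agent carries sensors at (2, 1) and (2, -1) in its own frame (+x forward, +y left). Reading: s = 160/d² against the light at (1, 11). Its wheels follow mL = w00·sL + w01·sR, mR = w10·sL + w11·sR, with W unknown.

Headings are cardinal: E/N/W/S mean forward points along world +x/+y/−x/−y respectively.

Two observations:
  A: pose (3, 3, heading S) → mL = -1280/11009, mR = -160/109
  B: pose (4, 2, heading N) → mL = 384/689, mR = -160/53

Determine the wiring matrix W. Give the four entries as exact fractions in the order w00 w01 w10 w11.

obs A: pose=(3,3,S) → sL=160/109, sR=160/101, mL=-1280/11009, mR=-160/109
obs B: pose=(4,2,N) → sL=160/53, sR=32/13, mL=384/689, mR=-160/53
sensor matrix S = [[160/109, 160/101], [160/53, 32/13]]; det S = -8867840/7585201
solve [mL_A; mL_B] = S·[w00; w01] and [mR_A; mR_B] = S·[w10; w11]:
  w00 = 1, w01 = -1, w10 = -1, w11 = 0

1 -1 -1 0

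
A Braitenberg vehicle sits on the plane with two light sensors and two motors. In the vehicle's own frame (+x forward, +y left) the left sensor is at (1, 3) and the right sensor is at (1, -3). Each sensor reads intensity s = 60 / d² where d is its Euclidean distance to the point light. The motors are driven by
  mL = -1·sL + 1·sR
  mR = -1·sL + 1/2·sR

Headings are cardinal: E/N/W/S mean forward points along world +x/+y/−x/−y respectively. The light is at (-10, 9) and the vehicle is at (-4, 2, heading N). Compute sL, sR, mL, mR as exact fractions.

4/3 20/39 -32/39 -14/13

left sensor world pos  = (-7, 3); dL² = 45
right sensor world pos = (-1, 3); dR² = 117
sL = 60/45 = 4/3
sR = 60/117 = 20/39
mL = -1·sL + 1·sR = -32/39
mR = -1·sL + 1/2·sR = -14/13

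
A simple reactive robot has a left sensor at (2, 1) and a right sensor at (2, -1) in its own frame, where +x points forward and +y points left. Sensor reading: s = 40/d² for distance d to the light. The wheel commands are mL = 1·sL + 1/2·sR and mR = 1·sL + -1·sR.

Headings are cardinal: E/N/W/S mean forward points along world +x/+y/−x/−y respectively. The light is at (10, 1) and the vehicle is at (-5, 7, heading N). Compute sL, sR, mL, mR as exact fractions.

left sensor world pos  = (-6, 9); dL² = 320
right sensor world pos = (-4, 9); dR² = 260
sL = 40/320 = 1/8
sR = 40/260 = 2/13
mL = 1·sL + 1/2·sR = 21/104
mR = 1·sL + -1·sR = -3/104

1/8 2/13 21/104 -3/104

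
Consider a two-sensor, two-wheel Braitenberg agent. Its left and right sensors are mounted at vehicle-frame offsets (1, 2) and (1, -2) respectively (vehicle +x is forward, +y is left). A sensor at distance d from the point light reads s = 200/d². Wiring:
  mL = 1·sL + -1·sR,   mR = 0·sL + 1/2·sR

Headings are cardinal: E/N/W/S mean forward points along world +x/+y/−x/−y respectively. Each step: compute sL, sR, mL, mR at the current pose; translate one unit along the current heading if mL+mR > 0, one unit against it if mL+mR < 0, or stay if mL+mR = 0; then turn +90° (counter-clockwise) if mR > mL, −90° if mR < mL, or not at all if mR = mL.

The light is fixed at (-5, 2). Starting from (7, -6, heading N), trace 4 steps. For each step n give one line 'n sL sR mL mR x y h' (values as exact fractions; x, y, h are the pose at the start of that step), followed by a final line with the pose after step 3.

n=0: pose=(7,-6,N); sL=200/149, sR=40/49; mL=3840/7301, mR=20/49; mL+mR=6820/7301 → advance +1; mR−mL=-860/7301 → turn -1·90°
n=1: pose=(7,-5,E); sL=100/97, sR=4/5; mL=112/485, mR=2/5; mL+mR=306/485 → advance +1; mR−mL=82/485 → turn +1·90°
n=2: pose=(8,-5,N); sL=200/157, sR=200/261; mL=20800/40977, mR=100/261; mL+mR=36500/40977 → advance +1; mR−mL=-1700/13659 → turn -1·90°
n=3: pose=(8,-4,E); sL=50/53, sR=10/13; mL=120/689, mR=5/13; mL+mR=385/689 → advance +1; mR−mL=145/689 → turn +1·90°

0 200/149 40/49 3840/7301 20/49 7 -6 N
1 100/97 4/5 112/485 2/5 7 -5 E
2 200/157 200/261 20800/40977 100/261 8 -5 N
3 50/53 10/13 120/689 5/13 8 -4 E
final 9 -4 N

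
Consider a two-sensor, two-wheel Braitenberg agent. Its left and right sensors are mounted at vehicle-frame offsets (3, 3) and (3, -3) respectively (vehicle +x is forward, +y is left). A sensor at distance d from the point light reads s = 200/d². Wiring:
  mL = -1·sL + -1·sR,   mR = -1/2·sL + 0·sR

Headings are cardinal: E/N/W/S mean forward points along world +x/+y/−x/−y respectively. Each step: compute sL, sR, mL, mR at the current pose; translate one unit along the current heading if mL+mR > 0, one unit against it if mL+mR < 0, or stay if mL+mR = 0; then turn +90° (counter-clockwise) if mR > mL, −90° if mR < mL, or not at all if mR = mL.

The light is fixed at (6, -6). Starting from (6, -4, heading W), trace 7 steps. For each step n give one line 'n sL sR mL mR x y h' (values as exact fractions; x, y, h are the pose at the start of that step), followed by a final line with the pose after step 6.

0 20 100/17 -440/17 -10 6 -4 W
1 200/17 40 -880/17 -100/17 7 -4 S
2 50/13 25/2 -425/26 -25/13 7 -3 E
3 40/9 40/9 -80/9 -20/9 6 -3 N
4 20 100/17 -440/17 -10 6 -4 W
5 200/17 40 -880/17 -100/17 7 -4 S
6 50/13 25/2 -425/26 -25/13 7 -3 E
final 6 -3 N

n=0: pose=(6,-4,W); sL=20, sR=100/17; mL=-440/17, mR=-10; mL+mR=-610/17 → advance -1; mR−mL=270/17 → turn +1·90°
n=1: pose=(7,-4,S); sL=200/17, sR=40; mL=-880/17, mR=-100/17; mL+mR=-980/17 → advance -1; mR−mL=780/17 → turn +1·90°
n=2: pose=(7,-3,E); sL=50/13, sR=25/2; mL=-425/26, mR=-25/13; mL+mR=-475/26 → advance -1; mR−mL=375/26 → turn +1·90°
n=3: pose=(6,-3,N); sL=40/9, sR=40/9; mL=-80/9, mR=-20/9; mL+mR=-100/9 → advance -1; mR−mL=20/3 → turn +1·90°
n=4: pose=(6,-4,W); sL=20, sR=100/17; mL=-440/17, mR=-10; mL+mR=-610/17 → advance -1; mR−mL=270/17 → turn +1·90°
n=5: pose=(7,-4,S); sL=200/17, sR=40; mL=-880/17, mR=-100/17; mL+mR=-980/17 → advance -1; mR−mL=780/17 → turn +1·90°
n=6: pose=(7,-3,E); sL=50/13, sR=25/2; mL=-425/26, mR=-25/13; mL+mR=-475/26 → advance -1; mR−mL=375/26 → turn +1·90°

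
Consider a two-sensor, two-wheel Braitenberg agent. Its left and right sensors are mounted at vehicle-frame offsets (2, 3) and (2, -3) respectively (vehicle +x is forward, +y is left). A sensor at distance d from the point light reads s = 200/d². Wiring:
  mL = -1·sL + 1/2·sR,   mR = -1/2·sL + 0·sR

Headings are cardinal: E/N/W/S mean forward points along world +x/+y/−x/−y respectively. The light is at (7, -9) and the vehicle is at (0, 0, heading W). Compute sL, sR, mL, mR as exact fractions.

200/117 8/9 -148/117 -100/117

left sensor world pos  = (-2, -3); dL² = 117
right sensor world pos = (-2, 3); dR² = 225
sL = 200/117 = 200/117
sR = 200/225 = 8/9
mL = -1·sL + 1/2·sR = -148/117
mR = -1/2·sL + 0·sR = -100/117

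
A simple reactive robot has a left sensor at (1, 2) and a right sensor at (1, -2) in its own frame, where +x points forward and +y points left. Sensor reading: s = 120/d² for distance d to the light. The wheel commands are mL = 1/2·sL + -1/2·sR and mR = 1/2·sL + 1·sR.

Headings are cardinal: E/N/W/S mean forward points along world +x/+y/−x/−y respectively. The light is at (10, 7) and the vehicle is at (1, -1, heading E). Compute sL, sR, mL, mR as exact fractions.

left sensor world pos  = (2, 1); dL² = 100
right sensor world pos = (2, -3); dR² = 164
sL = 120/100 = 6/5
sR = 120/164 = 30/41
mL = 1/2·sL + -1/2·sR = 48/205
mR = 1/2·sL + 1·sR = 273/205

6/5 30/41 48/205 273/205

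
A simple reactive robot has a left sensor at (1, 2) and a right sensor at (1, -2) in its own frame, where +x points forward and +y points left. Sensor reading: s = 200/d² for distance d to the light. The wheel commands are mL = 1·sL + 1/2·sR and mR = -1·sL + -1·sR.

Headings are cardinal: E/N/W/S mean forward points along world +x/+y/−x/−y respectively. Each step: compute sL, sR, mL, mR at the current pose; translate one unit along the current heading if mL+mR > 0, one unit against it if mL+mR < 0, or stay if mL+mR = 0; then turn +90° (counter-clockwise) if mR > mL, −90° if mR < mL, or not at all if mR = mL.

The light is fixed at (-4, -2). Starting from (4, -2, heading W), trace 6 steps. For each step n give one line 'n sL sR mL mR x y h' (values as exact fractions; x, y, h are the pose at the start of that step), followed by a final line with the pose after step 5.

n=0: pose=(4,-2,W); sL=200/53, sR=200/53; mL=300/53, mR=-400/53; mL+mR=-100/53 → advance -1; mR−mL=-700/53 → turn -1·90°
n=1: pose=(5,-2,N); sL=4, sR=100/61; mL=294/61, mR=-344/61; mL+mR=-50/61 → advance -1; mR−mL=-638/61 → turn -1·90°
n=2: pose=(5,-3,E); sL=200/101, sR=200/109; mL=31900/11009, mR=-42000/11009; mL+mR=-100/109 → advance -1; mR−mL=-73900/11009 → turn -1·90°
n=3: pose=(4,-3,S); sL=25/13, sR=5; mL=115/26, mR=-90/13; mL+mR=-5/2 → advance -1; mR−mL=-295/26 → turn -1·90°
n=4: pose=(4,-2,W); sL=200/53, sR=200/53; mL=300/53, mR=-400/53; mL+mR=-100/53 → advance -1; mR−mL=-700/53 → turn -1·90°
n=5: pose=(5,-2,N); sL=4, sR=100/61; mL=294/61, mR=-344/61; mL+mR=-50/61 → advance -1; mR−mL=-638/61 → turn -1·90°

0 200/53 200/53 300/53 -400/53 4 -2 W
1 4 100/61 294/61 -344/61 5 -2 N
2 200/101 200/109 31900/11009 -42000/11009 5 -3 E
3 25/13 5 115/26 -90/13 4 -3 S
4 200/53 200/53 300/53 -400/53 4 -2 W
5 4 100/61 294/61 -344/61 5 -2 N
final 5 -3 E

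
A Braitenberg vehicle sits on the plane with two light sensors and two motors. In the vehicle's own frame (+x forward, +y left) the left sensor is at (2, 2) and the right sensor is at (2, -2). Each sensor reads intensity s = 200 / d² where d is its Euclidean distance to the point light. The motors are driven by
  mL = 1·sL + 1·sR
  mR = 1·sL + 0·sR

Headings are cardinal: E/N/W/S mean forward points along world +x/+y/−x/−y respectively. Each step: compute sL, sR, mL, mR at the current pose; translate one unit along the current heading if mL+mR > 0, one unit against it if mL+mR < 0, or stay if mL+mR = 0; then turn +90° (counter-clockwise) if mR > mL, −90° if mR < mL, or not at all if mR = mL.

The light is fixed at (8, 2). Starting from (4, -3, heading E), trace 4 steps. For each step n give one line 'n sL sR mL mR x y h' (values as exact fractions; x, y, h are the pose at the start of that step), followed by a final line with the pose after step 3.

0 200/13 200/53 13200/689 200/13 4 -3 E
1 4 100/37 248/37 4 5 -3 S
2 200/89 200/41 26000/3649 200/89 5 -4 W
3 50/13 10 180/13 50/13 4 -4 N
final 4 -3 E

n=0: pose=(4,-3,E); sL=200/13, sR=200/53; mL=13200/689, mR=200/13; mL+mR=23800/689 → advance +1; mR−mL=-200/53 → turn -1·90°
n=1: pose=(5,-3,S); sL=4, sR=100/37; mL=248/37, mR=4; mL+mR=396/37 → advance +1; mR−mL=-100/37 → turn -1·90°
n=2: pose=(5,-4,W); sL=200/89, sR=200/41; mL=26000/3649, mR=200/89; mL+mR=34200/3649 → advance +1; mR−mL=-200/41 → turn -1·90°
n=3: pose=(4,-4,N); sL=50/13, sR=10; mL=180/13, mR=50/13; mL+mR=230/13 → advance +1; mR−mL=-10 → turn -1·90°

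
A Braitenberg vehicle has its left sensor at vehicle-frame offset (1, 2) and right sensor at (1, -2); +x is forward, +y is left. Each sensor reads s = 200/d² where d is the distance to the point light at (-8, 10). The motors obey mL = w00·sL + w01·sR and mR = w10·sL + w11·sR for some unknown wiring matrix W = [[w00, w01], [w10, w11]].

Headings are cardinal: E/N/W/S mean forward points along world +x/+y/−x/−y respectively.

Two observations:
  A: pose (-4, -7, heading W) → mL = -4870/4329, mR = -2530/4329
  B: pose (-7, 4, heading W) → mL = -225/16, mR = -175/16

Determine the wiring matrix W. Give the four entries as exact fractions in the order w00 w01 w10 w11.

-1/2 -1 1/2 -1

obs A: pose=(-4,-7,W) → sL=20/37, sR=100/117, mL=-4870/4329, mR=-2530/4329
obs B: pose=(-7,4,W) → sL=25/8, sR=25/2, mL=-225/16, mR=-175/16
sensor matrix S = [[20/37, 100/117], [25/8, 25/2]]; det S = 35375/8658
solve [mL_A; mL_B] = S·[w00; w01] and [mR_A; mR_B] = S·[w10; w11]:
  w00 = -1/2, w01 = -1, w10 = 1/2, w11 = -1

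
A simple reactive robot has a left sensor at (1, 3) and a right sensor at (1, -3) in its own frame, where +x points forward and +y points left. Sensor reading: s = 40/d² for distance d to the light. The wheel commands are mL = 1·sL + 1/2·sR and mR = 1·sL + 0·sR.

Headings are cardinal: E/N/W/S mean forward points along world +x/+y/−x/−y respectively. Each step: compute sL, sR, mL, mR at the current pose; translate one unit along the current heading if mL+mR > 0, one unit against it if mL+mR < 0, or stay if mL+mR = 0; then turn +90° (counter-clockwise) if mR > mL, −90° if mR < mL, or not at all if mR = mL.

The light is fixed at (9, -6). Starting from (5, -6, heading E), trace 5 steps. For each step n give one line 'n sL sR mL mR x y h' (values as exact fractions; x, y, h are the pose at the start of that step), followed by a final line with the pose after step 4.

0 20/9 20/9 10/3 20/9 5 -6 E
1 40 40/37 1500/37 40 6 -6 S
2 5/4 2 9/4 5/4 6 -7 W
3 40/49 40 1020/49 40/49 5 -7 N
4 20/9 20/9 10/3 20/9 5 -6 E
final 6 -6 S

n=0: pose=(5,-6,E); sL=20/9, sR=20/9; mL=10/3, mR=20/9; mL+mR=50/9 → advance +1; mR−mL=-10/9 → turn -1·90°
n=1: pose=(6,-6,S); sL=40, sR=40/37; mL=1500/37, mR=40; mL+mR=2980/37 → advance +1; mR−mL=-20/37 → turn -1·90°
n=2: pose=(6,-7,W); sL=5/4, sR=2; mL=9/4, mR=5/4; mL+mR=7/2 → advance +1; mR−mL=-1 → turn -1·90°
n=3: pose=(5,-7,N); sL=40/49, sR=40; mL=1020/49, mR=40/49; mL+mR=1060/49 → advance +1; mR−mL=-20 → turn -1·90°
n=4: pose=(5,-6,E); sL=20/9, sR=20/9; mL=10/3, mR=20/9; mL+mR=50/9 → advance +1; mR−mL=-10/9 → turn -1·90°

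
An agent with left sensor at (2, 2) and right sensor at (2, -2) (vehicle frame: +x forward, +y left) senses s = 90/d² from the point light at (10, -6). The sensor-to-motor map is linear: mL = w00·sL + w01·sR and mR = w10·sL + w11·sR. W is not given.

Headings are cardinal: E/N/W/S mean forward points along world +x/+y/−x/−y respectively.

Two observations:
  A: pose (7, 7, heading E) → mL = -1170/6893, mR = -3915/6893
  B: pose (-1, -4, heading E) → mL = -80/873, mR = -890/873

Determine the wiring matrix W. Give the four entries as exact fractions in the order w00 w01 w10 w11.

obs A: pose=(7,7,E) → sL=45/113, sR=45/61, mL=-1170/6893, mR=-3915/6893
obs B: pose=(-1,-4,E) → sL=90/97, sR=10/9, mL=-80/873, mR=-890/873
sensor matrix S = [[45/113, 45/61], [90/97, 10/9]]; det S = -161800/668621
solve [mL_A; mL_B] = S·[w00; w01] and [mR_A; mR_B] = S·[w10; w11]:
  w00 = 1/2, w01 = -1/2, w10 = -1/2, w11 = -1/2

1/2 -1/2 -1/2 -1/2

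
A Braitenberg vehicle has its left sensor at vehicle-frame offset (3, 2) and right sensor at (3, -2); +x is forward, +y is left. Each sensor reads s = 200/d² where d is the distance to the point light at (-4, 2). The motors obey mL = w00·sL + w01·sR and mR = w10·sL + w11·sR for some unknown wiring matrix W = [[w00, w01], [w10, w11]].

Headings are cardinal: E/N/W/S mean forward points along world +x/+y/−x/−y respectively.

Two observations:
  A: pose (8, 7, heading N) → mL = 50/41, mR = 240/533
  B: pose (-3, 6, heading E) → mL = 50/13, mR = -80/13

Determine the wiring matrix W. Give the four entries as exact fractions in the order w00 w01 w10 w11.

obs A: pose=(8,7,N) → sL=50/41, sR=10/13, mL=50/41, mR=240/533
obs B: pose=(-3,6,E) → sL=50/13, sR=10, mL=50/13, mR=-80/13
sensor matrix S = [[50/41, 10/13], [50/13, 10]]; det S = 64000/6929
solve [mL_A; mL_B] = S·[w00; w01] and [mR_A; mR_B] = S·[w10; w11]:
  w00 = 1, w01 = 0, w10 = 1, w11 = -1

1 0 1 -1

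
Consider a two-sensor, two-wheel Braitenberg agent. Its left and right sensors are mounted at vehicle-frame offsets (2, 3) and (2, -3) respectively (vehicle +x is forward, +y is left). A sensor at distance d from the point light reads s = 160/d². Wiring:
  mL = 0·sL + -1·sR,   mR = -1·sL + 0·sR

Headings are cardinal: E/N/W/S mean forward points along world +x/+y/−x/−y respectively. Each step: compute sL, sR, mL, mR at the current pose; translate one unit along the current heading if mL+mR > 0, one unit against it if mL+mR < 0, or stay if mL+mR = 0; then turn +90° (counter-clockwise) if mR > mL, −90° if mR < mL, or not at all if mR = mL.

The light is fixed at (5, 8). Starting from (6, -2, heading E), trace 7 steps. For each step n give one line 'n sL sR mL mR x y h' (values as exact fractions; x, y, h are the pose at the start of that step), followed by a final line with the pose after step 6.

0 80/29 80/89 -80/89 -80/29 6 -2 E
1 160/153 160/153 -160/153 -160/153 5 -2 S
2 16/13 16/13 -16/13 -16/13 5 -1 S
3 160/109 160/109 -160/109 -160/109 5 0 S
4 16/9 16/9 -16/9 -16/9 5 1 S
5 160/73 160/73 -160/73 -160/73 5 2 S
6 80/29 80/29 -80/29 -80/29 5 3 S
final 5 4 S

n=0: pose=(6,-2,E); sL=80/29, sR=80/89; mL=-80/89, mR=-80/29; mL+mR=-9440/2581 → advance -1; mR−mL=-4800/2581 → turn -1·90°
n=1: pose=(5,-2,S); sL=160/153, sR=160/153; mL=-160/153, mR=-160/153; mL+mR=-320/153 → advance -1; mR−mL=0 → turn +0·90°
n=2: pose=(5,-1,S); sL=16/13, sR=16/13; mL=-16/13, mR=-16/13; mL+mR=-32/13 → advance -1; mR−mL=0 → turn +0·90°
n=3: pose=(5,0,S); sL=160/109, sR=160/109; mL=-160/109, mR=-160/109; mL+mR=-320/109 → advance -1; mR−mL=0 → turn +0·90°
n=4: pose=(5,1,S); sL=16/9, sR=16/9; mL=-16/9, mR=-16/9; mL+mR=-32/9 → advance -1; mR−mL=0 → turn +0·90°
n=5: pose=(5,2,S); sL=160/73, sR=160/73; mL=-160/73, mR=-160/73; mL+mR=-320/73 → advance -1; mR−mL=0 → turn +0·90°
n=6: pose=(5,3,S); sL=80/29, sR=80/29; mL=-80/29, mR=-80/29; mL+mR=-160/29 → advance -1; mR−mL=0 → turn +0·90°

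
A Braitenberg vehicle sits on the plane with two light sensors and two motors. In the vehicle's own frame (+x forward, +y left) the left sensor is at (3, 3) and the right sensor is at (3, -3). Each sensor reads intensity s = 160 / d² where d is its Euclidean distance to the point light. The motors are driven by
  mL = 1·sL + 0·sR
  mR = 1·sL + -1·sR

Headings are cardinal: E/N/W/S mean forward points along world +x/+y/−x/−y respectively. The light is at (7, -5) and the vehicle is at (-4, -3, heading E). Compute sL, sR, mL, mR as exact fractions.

left sensor world pos  = (-1, 0); dL² = 89
right sensor world pos = (-1, -6); dR² = 65
sL = 160/89 = 160/89
sR = 160/65 = 32/13
mL = 1·sL + 0·sR = 160/89
mR = 1·sL + -1·sR = -768/1157

160/89 32/13 160/89 -768/1157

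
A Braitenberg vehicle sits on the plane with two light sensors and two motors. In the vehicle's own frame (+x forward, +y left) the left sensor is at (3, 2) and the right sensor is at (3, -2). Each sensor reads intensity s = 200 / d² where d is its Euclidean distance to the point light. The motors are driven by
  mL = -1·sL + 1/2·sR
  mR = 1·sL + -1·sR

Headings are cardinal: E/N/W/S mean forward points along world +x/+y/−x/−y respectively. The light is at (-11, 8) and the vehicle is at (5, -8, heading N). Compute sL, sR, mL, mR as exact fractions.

40/73 200/493 -12420/35989 5120/35989

left sensor world pos  = (3, -5); dL² = 365
right sensor world pos = (7, -5); dR² = 493
sL = 200/365 = 40/73
sR = 200/493 = 200/493
mL = -1·sL + 1/2·sR = -12420/35989
mR = 1·sL + -1·sR = 5120/35989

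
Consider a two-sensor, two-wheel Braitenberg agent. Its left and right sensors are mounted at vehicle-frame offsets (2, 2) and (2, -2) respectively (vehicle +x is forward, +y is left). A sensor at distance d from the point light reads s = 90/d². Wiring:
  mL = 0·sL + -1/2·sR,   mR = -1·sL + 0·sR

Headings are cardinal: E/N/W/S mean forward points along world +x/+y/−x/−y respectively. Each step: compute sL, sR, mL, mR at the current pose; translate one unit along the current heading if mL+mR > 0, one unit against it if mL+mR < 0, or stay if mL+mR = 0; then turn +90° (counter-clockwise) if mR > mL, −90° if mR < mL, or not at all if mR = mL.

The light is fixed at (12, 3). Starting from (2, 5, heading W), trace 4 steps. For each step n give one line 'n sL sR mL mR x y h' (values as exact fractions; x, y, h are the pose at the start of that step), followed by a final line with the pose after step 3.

n=0: pose=(2,5,W); sL=5/8, sR=9/16; mL=-9/32, mR=-5/8; mL+mR=-29/32 → advance -1; mR−mL=-11/32 → turn -1·90°
n=1: pose=(3,5,N); sL=90/137, sR=18/13; mL=-9/13, mR=-90/137; mL+mR=-2403/1781 → advance -1; mR−mL=63/1781 → turn +1·90°
n=2: pose=(3,4,W); sL=45/61, sR=9/13; mL=-9/26, mR=-45/61; mL+mR=-1719/1586 → advance -1; mR−mL=-621/1586 → turn -1·90°
n=3: pose=(4,4,N); sL=90/109, sR=2; mL=-1, mR=-90/109; mL+mR=-199/109 → advance -1; mR−mL=19/109 → turn +1·90°

0 5/8 9/16 -9/32 -5/8 2 5 W
1 90/137 18/13 -9/13 -90/137 3 5 N
2 45/61 9/13 -9/26 -45/61 3 4 W
3 90/109 2 -1 -90/109 4 4 N
final 4 3 W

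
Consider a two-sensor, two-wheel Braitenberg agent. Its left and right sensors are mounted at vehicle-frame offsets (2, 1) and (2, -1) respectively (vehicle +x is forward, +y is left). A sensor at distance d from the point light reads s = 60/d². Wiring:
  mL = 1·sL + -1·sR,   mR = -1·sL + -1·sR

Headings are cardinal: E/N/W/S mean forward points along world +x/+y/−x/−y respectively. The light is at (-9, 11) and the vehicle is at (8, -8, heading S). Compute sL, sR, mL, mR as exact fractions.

left sensor world pos  = (9, -10); dL² = 765
right sensor world pos = (7, -10); dR² = 697
sL = 60/765 = 4/51
sR = 60/697 = 60/697
mL = 1·sL + -1·sR = -16/2091
mR = -1·sL + -1·sR = -344/2091

4/51 60/697 -16/2091 -344/2091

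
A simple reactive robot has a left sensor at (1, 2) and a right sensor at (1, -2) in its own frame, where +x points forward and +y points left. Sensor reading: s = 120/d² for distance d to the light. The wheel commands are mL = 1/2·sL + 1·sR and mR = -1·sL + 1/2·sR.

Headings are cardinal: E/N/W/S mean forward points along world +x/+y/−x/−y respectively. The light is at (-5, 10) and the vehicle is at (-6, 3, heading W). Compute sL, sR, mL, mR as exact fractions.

left sensor world pos  = (-7, 1); dL² = 85
right sensor world pos = (-7, 5); dR² = 29
sL = 120/85 = 24/17
sR = 120/29 = 120/29
mL = 1/2·sL + 1·sR = 2388/493
mR = -1·sL + 1/2·sR = 324/493

24/17 120/29 2388/493 324/493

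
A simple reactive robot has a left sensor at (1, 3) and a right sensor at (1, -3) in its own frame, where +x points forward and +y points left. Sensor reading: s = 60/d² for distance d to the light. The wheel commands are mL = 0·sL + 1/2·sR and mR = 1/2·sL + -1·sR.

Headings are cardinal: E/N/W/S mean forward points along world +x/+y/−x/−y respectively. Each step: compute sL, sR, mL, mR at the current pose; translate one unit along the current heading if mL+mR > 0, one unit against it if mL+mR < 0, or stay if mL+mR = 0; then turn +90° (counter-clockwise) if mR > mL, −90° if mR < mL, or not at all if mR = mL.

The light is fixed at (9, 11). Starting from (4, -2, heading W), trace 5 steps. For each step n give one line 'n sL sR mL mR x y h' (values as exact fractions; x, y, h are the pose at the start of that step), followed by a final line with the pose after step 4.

n=0: pose=(4,-2,W); sL=15/73, sR=15/34; mL=15/68, mR=-420/1241; mL+mR=-585/4964 → advance -1; mR−mL=-2775/4964 → turn -1·90°
n=1: pose=(5,-2,N); sL=60/193, sR=12/29; mL=6/29, mR=-1446/5597; mL+mR=-288/5597 → advance -1; mR−mL=-2604/5597 → turn -1·90°
n=2: pose=(5,-3,E); sL=6/13, sR=30/149; mL=15/149, mR=57/1937; mL+mR=252/1937 → advance +1; mR−mL=-138/1937 → turn -1·90°
n=3: pose=(6,-3,S); sL=4/15, sR=20/87; mL=10/87, mR=-14/145; mL+mR=8/435 → advance +1; mR−mL=-92/435 → turn -1·90°
n=4: pose=(6,-4,W); sL=3/17, sR=3/8; mL=3/16, mR=-39/136; mL+mR=-27/272 → advance -1; mR−mL=-129/272 → turn -1·90°

0 15/73 15/34 15/68 -420/1241 4 -2 W
1 60/193 12/29 6/29 -1446/5597 5 -2 N
2 6/13 30/149 15/149 57/1937 5 -3 E
3 4/15 20/87 10/87 -14/145 6 -3 S
4 3/17 3/8 3/16 -39/136 6 -4 W
final 7 -4 N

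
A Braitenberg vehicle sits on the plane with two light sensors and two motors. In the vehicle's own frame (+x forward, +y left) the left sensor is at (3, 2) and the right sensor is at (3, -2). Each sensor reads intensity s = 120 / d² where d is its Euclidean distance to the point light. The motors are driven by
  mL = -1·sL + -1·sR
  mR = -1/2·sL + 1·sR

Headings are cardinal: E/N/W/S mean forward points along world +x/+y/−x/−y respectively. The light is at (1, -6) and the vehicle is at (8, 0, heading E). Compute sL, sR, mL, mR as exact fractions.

30/41 30/29 -2100/1189 795/1189

left sensor world pos  = (11, 2); dL² = 164
right sensor world pos = (11, -2); dR² = 116
sL = 120/164 = 30/41
sR = 120/116 = 30/29
mL = -1·sL + -1·sR = -2100/1189
mR = -1/2·sL + 1·sR = 795/1189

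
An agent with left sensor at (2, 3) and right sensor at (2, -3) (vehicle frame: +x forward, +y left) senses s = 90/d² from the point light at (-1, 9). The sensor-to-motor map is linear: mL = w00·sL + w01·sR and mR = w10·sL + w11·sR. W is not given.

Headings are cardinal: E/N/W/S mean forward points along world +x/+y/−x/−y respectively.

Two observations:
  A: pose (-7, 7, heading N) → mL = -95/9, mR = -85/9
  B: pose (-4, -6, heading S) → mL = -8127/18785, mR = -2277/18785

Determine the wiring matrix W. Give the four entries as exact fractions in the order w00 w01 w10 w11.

obs A: pose=(-7,7,N) → sL=10/9, sR=10, mL=-95/9, mR=-85/9
obs B: pose=(-4,-6,S) → sL=90/289, sR=18/65, mL=-8127/18785, mR=-2277/18785
sensor matrix S = [[10/9, 10], [90/289, 18/65]]; det S = -10544/3757
solve [mL_A; mL_B] = S·[w00; w01] and [mR_A; mR_B] = S·[w10; w11]:
  w00 = -1/2, w01 = -1, w10 = 1/2, w11 = -1

-1/2 -1 1/2 -1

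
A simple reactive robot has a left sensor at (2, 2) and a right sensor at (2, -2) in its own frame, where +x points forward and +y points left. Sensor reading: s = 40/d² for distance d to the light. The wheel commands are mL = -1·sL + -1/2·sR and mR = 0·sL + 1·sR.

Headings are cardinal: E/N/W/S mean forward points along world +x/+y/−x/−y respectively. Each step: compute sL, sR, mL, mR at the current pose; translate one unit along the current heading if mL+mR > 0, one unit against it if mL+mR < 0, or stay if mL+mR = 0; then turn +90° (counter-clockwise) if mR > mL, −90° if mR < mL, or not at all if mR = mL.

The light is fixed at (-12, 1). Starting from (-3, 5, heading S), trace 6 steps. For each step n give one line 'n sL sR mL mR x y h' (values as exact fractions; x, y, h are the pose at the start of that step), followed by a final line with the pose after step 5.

n=0: pose=(-3,5,S); sL=8/25, sR=40/53; mL=-924/1325, mR=40/53; mL+mR=76/1325 → advance +1; mR−mL=1924/1325 → turn +1·90°
n=1: pose=(-3,4,E); sL=20/73, sR=20/61; mL=-1950/4453, mR=20/61; mL+mR=-490/4453 → advance -1; mR−mL=3410/4453 → turn +1·90°
n=2: pose=(-4,4,N); sL=40/61, sR=8/25; mL=-1244/1525, mR=8/25; mL+mR=-756/1525 → advance -1; mR−mL=1732/1525 → turn +1·90°
n=3: pose=(-4,3,W); sL=10/9, sR=10/13; mL=-175/117, mR=10/13; mL+mR=-85/117 → advance -1; mR−mL=265/117 → turn +1·90°
n=4: pose=(-3,3,S); sL=40/121, sR=40/49; mL=-4380/5929, mR=40/49; mL+mR=460/5929 → advance +1; mR−mL=9220/5929 → turn +1·90°
n=5: pose=(-3,2,E); sL=4/13, sR=20/61; mL=-374/793, mR=20/61; mL+mR=-114/793 → advance -1; mR−mL=634/793 → turn +1·90°

0 8/25 40/53 -924/1325 40/53 -3 5 S
1 20/73 20/61 -1950/4453 20/61 -3 4 E
2 40/61 8/25 -1244/1525 8/25 -4 4 N
3 10/9 10/13 -175/117 10/13 -4 3 W
4 40/121 40/49 -4380/5929 40/49 -3 3 S
5 4/13 20/61 -374/793 20/61 -3 2 E
final -4 2 N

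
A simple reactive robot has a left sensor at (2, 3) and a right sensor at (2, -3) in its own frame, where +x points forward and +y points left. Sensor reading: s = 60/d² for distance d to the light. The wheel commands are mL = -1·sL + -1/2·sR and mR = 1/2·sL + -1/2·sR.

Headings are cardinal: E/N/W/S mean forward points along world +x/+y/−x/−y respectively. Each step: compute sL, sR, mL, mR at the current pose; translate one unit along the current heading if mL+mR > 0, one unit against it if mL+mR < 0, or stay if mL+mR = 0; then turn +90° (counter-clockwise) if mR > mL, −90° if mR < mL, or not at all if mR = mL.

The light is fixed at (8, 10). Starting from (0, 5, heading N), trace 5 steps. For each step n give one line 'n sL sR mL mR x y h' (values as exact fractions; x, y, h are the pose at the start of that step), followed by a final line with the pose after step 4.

n=0: pose=(0,5,N); sL=6/13, sR=30/17; mL=-297/221, mR=-144/221; mL+mR=-441/221 → advance -1; mR−mL=9/13 → turn +1·90°
n=1: pose=(0,4,W); sL=60/181, sR=60/109; mL=-11970/19729, mR=-2160/19729; mL+mR=-14130/19729 → advance -1; mR−mL=90/181 → turn +1·90°
n=2: pose=(1,4,S); sL=3/4, sR=15/41; mL=-153/164, mR=63/328; mL+mR=-243/328 → advance -1; mR−mL=9/8 → turn +1·90°
n=3: pose=(1,5,E); sL=60/29, sR=60/89; mL=-6210/2581, mR=1800/2581; mL+mR=-4410/2581 → advance -1; mR−mL=90/29 → turn +1·90°
n=4: pose=(0,5,N); sL=6/13, sR=30/17; mL=-297/221, mR=-144/221; mL+mR=-441/221 → advance -1; mR−mL=9/13 → turn +1·90°

0 6/13 30/17 -297/221 -144/221 0 5 N
1 60/181 60/109 -11970/19729 -2160/19729 0 4 W
2 3/4 15/41 -153/164 63/328 1 4 S
3 60/29 60/89 -6210/2581 1800/2581 1 5 E
4 6/13 30/17 -297/221 -144/221 0 5 N
final 0 4 W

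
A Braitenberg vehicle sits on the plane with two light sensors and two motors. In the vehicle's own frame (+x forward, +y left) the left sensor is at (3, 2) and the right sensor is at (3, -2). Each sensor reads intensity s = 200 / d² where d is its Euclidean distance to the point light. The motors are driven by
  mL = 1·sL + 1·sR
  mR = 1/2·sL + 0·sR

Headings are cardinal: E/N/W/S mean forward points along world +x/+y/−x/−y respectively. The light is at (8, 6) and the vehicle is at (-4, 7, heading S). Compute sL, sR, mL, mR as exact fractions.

25/13 1 38/13 25/26

left sensor world pos  = (-2, 4); dL² = 104
right sensor world pos = (-6, 4); dR² = 200
sL = 200/104 = 25/13
sR = 200/200 = 1
mL = 1·sL + 1·sR = 38/13
mR = 1/2·sL + 0·sR = 25/26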